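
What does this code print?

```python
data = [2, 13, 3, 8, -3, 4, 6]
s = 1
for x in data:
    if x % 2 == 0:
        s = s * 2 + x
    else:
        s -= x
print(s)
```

x=2: even, s = 1*2+2 = 4
x=13: not even, s = 4-13 = -9
x=3: not even, s = (-9)-3 = -12
x=8: even, s = (-12)*2+8 = -16
x=-3: not even, s = (-16)-(-3) = -13
x=4: even, s = (-13)*2+4 = -22
x=6: even, s = (-22)*2+6 = -38

-38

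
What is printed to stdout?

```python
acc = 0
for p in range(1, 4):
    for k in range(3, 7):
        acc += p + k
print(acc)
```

p=1,k=3: acc = 0+4 = 4
p=1,k=4: acc = 4+5 = 9
p=1,k=5: acc = 9+6 = 15
p=1,k=6: acc = 15+7 = 22
p=2,k=3: acc = 22+5 = 27
p=2,k=4: acc = 27+6 = 33
p=2,k=5: acc = 33+7 = 40
p=2,k=6: acc = 40+8 = 48
p=3,k=3: acc = 48+6 = 54
p=3,k=4: acc = 54+7 = 61
p=3,k=5: acc = 61+8 = 69
p=3,k=6: acc = 69+9 = 78

78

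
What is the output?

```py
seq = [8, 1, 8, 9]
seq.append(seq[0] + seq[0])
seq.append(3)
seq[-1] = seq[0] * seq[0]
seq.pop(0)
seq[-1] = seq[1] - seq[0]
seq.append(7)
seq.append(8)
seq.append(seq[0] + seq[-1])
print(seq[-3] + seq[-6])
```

16

append seq[0]+seq[0] = 8+8 = 16 → [8, 1, 8, 9, 16]
append 3 → [8, 1, 8, 9, 16, 3]
seq[-1] = seq[0]*seq[0] = 8*8 = 64 → [8, 1, 8, 9, 16, 64]
pop(0) removes 8 → [1, 8, 9, 16, 64]
seq[-1] = seq[1]-seq[0] = 8-1 = 7 → [1, 8, 9, 16, 7]
append 7 → [1, 8, 9, 16, 7, 7]
append 8 → [1, 8, 9, 16, 7, 7, 8]
append seq[0]+seq[-1] = 1+8 = 9 → [1, 8, 9, 16, 7, 7, 8, 9]
seq[-3]+seq[-6] = 7+9 = 16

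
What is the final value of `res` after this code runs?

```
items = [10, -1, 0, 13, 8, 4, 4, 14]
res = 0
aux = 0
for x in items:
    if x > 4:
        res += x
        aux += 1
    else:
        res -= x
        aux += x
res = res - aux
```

x=10: >4, res = 0+10 = 10; aux=1
x=-1: not >4, res = 10-(-1) = 11; aux=0
x=0: not >4, res = 11-0 = 11; aux=0
x=13: >4, res = 11+13 = 24; aux=1
x=8: >4, res = 24+8 = 32; aux=2
x=4: not >4, res = 32-4 = 28; aux=6
x=4: not >4, res = 28-4 = 24; aux=10
x=14: >4, res = 24+14 = 38; aux=11
res-aux = 38-11 = 27

27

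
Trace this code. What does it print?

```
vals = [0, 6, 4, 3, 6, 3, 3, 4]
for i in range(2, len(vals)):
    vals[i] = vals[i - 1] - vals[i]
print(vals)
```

i=2: vals[2] = 6-4 = 2 → [0, 6, 2, 3, 6, 3, 3, 4]
i=3: vals[3] = 2-3 = -1 → [0, 6, 2, -1, 6, 3, 3, 4]
i=4: vals[4] = (-1)-6 = -7 → [0, 6, 2, -1, -7, 3, 3, 4]
i=5: vals[5] = (-7)-3 = -10 → [0, 6, 2, -1, -7, -10, 3, 4]
i=6: vals[6] = (-10)-3 = -13 → [0, 6, 2, -1, -7, -10, -13, 4]
i=7: vals[7] = (-13)-4 = -17 → [0, 6, 2, -1, -7, -10, -13, -17]

[0, 6, 2, -1, -7, -10, -13, -17]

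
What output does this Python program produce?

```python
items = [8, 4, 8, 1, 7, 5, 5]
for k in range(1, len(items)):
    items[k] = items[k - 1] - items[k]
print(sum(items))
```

k=1: items[1] = 8-4 = 4 → [8, 4, 8, 1, 7, 5, 5]
k=2: items[2] = 4-8 = -4 → [8, 4, -4, 1, 7, 5, 5]
k=3: items[3] = (-4)-1 = -5 → [8, 4, -4, -5, 7, 5, 5]
k=4: items[4] = (-5)-7 = -12 → [8, 4, -4, -5, -12, 5, 5]
k=5: items[5] = (-12)-5 = -17 → [8, 4, -4, -5, -12, -17, 5]
k=6: items[6] = (-17)-5 = -22 → [8, 4, -4, -5, -12, -17, -22]
sum = -48

-48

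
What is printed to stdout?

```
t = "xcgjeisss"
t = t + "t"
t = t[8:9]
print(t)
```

+ 't' → 'xcgjeissst'
slice [8:9] → 's'

s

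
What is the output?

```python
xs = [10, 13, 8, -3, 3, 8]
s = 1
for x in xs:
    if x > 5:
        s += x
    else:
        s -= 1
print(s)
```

38

x=10: >5, s = 1+10 = 11
x=13: >5, s = 11+13 = 24
x=8: >5, s = 24+8 = 32
x=-3: not >5, s = 32-1 = 31
x=3: not >5, s = 31-1 = 30
x=8: >5, s = 30+8 = 38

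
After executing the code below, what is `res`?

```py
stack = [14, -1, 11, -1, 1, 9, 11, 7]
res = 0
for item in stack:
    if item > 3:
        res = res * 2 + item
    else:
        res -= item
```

393

item=14: >3, res = 0*2+14 = 14
item=-1: not >3, res = 14-(-1) = 15
item=11: >3, res = 15*2+11 = 41
item=-1: not >3, res = 41-(-1) = 42
item=1: not >3, res = 42-1 = 41
item=9: >3, res = 41*2+9 = 91
item=11: >3, res = 91*2+11 = 193
item=7: >3, res = 193*2+7 = 393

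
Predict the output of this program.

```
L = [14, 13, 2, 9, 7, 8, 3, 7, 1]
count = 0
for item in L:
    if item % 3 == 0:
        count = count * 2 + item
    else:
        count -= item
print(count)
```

-133

item=14: not %3==0, count = 0-14 = -14
item=13: not %3==0, count = (-14)-13 = -27
item=2: not %3==0, count = (-27)-2 = -29
item=9: %3==0, count = (-29)*2+9 = -49
item=7: not %3==0, count = (-49)-7 = -56
item=8: not %3==0, count = (-56)-8 = -64
item=3: %3==0, count = (-64)*2+3 = -125
item=7: not %3==0, count = (-125)-7 = -132
item=1: not %3==0, count = (-132)-1 = -133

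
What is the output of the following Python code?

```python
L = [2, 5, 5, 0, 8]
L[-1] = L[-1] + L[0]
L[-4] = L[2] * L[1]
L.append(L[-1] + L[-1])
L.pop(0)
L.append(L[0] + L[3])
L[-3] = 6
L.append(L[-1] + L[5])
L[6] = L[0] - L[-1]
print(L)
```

[25, 5, 0, 6, 20, 35, -45]

L[-1] = L[-1]+L[0] = 8+2 = 10 → [2, 5, 5, 0, 10]
L[-4] = L[2]*L[1] = 5*5 = 25 → [2, 25, 5, 0, 10]
append L[-1]+L[-1] = 10+10 = 20 → [2, 25, 5, 0, 10, 20]
pop(0) removes 2 → [25, 5, 0, 10, 20]
append L[0]+L[3] = 25+10 = 35 → [25, 5, 0, 10, 20, 35]
L[-3] = 6 → [25, 5, 0, 6, 20, 35]
append L[-1]+L[5] = 35+35 = 70 → [25, 5, 0, 6, 20, 35, 70]
L[6] = L[0]-L[-1] = 25-70 = -45 → [25, 5, 0, 6, 20, 35, -45]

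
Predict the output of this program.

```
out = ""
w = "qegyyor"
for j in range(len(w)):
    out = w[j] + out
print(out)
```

j=0: prepend 'q' → 'q'
j=1: prepend 'e' → 'eq'
j=2: prepend 'g' → 'geq'
j=3: prepend 'y' → 'ygeq'
j=4: prepend 'y' → 'yygeq'
j=5: prepend 'o' → 'oyygeq'
j=6: prepend 'r' → 'royygeq'

royygeq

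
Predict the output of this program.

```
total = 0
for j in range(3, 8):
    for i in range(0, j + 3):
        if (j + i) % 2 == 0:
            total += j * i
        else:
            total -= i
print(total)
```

387

j=3,i=0: odd sum, total = 0-0 = 0
j=3,i=1: even sum, total = 0+3 = 3
j=3,i=2: odd sum, total = 3-2 = 1
j=3,i=3: even sum, total = 1+9 = 10
j=3,i=4: odd sum, total = 10-4 = 6
j=3,i=5: even sum, total = 6+15 = 21
j=4,i=0: even sum, total = 21+0 = 21
j=4,i=1: odd sum, total = 21-1 = 20
j=4,i=2: even sum, total = 20+8 = 28
j=4,i=3: odd sum, total = 28-3 = 25
j=4,i=4: even sum, total = 25+16 = 41
j=4,i=5: odd sum, total = 41-5 = 36
j=4,i=6: even sum, total = 36+24 = 60
j=5,i=0: odd sum, total = 60-0 = 60
j=5,i=1: even sum, total = 60+5 = 65
j=5,i=2: odd sum, total = 65-2 = 63
j=5,i=3: even sum, total = 63+15 = 78
j=5,i=4: odd sum, total = 78-4 = 74
j=5,i=5: even sum, total = 74+25 = 99
j=5,i=6: odd sum, total = 99-6 = 93
j=5,i=7: even sum, total = 93+35 = 128
j=6,i=0: even sum, total = 128+0 = 128
j=6,i=1: odd sum, total = 128-1 = 127
j=6,i=2: even sum, total = 127+12 = 139
j=6,i=3: odd sum, total = 139-3 = 136
j=6,i=4: even sum, total = 136+24 = 160
j=6,i=5: odd sum, total = 160-5 = 155
j=6,i=6: even sum, total = 155+36 = 191
j=6,i=7: odd sum, total = 191-7 = 184
j=6,i=8: even sum, total = 184+48 = 232
j=7,i=0: odd sum, total = 232-0 = 232
j=7,i=1: even sum, total = 232+7 = 239
j=7,i=2: odd sum, total = 239-2 = 237
j=7,i=3: even sum, total = 237+21 = 258
j=7,i=4: odd sum, total = 258-4 = 254
j=7,i=5: even sum, total = 254+35 = 289
j=7,i=6: odd sum, total = 289-6 = 283
j=7,i=7: even sum, total = 283+49 = 332
j=7,i=8: odd sum, total = 332-8 = 324
j=7,i=9: even sum, total = 324+63 = 387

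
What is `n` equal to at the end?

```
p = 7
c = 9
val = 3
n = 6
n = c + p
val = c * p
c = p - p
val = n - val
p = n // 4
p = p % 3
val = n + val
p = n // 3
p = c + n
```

n = 9+7 = 16
val = 9*7 = 63
c = 7-7 = 0
val = 16-63 = -47
p = 16//4 = 4
p = 4%3 = 1
val = 16+(-47) = -31
p = 16//3 = 5
p = 0+16 = 16

16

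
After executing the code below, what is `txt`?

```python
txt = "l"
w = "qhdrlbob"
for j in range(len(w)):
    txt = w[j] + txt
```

'boblrdhql'

j=0: prepend 'q' → 'ql'
j=1: prepend 'h' → 'hql'
j=2: prepend 'd' → 'dhql'
j=3: prepend 'r' → 'rdhql'
j=4: prepend 'l' → 'lrdhql'
j=5: prepend 'b' → 'blrdhql'
j=6: prepend 'o' → 'oblrdhql'
j=7: prepend 'b' → 'boblrdhql'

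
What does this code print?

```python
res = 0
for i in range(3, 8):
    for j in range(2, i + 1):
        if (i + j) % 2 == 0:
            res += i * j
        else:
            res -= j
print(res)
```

219

i=3,j=2: odd sum, res = 0-2 = -2
i=3,j=3: even sum, res = (-2)+9 = 7
i=4,j=2: even sum, res = 7+8 = 15
i=4,j=3: odd sum, res = 15-3 = 12
i=4,j=4: even sum, res = 12+16 = 28
i=5,j=2: odd sum, res = 28-2 = 26
i=5,j=3: even sum, res = 26+15 = 41
i=5,j=4: odd sum, res = 41-4 = 37
i=5,j=5: even sum, res = 37+25 = 62
i=6,j=2: even sum, res = 62+12 = 74
i=6,j=3: odd sum, res = 74-3 = 71
i=6,j=4: even sum, res = 71+24 = 95
i=6,j=5: odd sum, res = 95-5 = 90
i=6,j=6: even sum, res = 90+36 = 126
i=7,j=2: odd sum, res = 126-2 = 124
i=7,j=3: even sum, res = 124+21 = 145
i=7,j=4: odd sum, res = 145-4 = 141
i=7,j=5: even sum, res = 141+35 = 176
i=7,j=6: odd sum, res = 176-6 = 170
i=7,j=7: even sum, res = 170+49 = 219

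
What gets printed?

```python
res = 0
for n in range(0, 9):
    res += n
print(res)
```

n=0: res = 0+0 = 0
n=1: res = 0+1 = 1
n=2: res = 1+2 = 3
n=3: res = 3+3 = 6
n=4: res = 6+4 = 10
n=5: res = 10+5 = 15
n=6: res = 15+6 = 21
n=7: res = 21+7 = 28
n=8: res = 28+8 = 36

36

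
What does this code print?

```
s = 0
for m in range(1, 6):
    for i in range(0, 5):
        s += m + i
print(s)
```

m=1,i=0: s = 0+1 = 1
m=1,i=1: s = 1+2 = 3
m=1,i=2: s = 3+3 = 6
m=1,i=3: s = 6+4 = 10
m=1,i=4: s = 10+5 = 15
m=2,i=0: s = 15+2 = 17
m=2,i=1: s = 17+3 = 20
m=2,i=2: s = 20+4 = 24
m=2,i=3: s = 24+5 = 29
m=2,i=4: s = 29+6 = 35
m=3,i=0: s = 35+3 = 38
m=3,i=1: s = 38+4 = 42
m=3,i=2: s = 42+5 = 47
m=3,i=3: s = 47+6 = 53
m=3,i=4: s = 53+7 = 60
m=4,i=0: s = 60+4 = 64
m=4,i=1: s = 64+5 = 69
m=4,i=2: s = 69+6 = 75
m=4,i=3: s = 75+7 = 82
m=4,i=4: s = 82+8 = 90
m=5,i=0: s = 90+5 = 95
m=5,i=1: s = 95+6 = 101
m=5,i=2: s = 101+7 = 108
m=5,i=3: s = 108+8 = 116
m=5,i=4: s = 116+9 = 125

125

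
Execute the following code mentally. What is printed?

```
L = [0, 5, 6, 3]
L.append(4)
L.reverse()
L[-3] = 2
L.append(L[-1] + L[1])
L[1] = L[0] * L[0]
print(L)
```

append 4 → [0, 5, 6, 3, 4]
reverse → [4, 3, 6, 5, 0]
L[-3] = 2 → [4, 3, 2, 5, 0]
append L[-1]+L[1] = 0+3 = 3 → [4, 3, 2, 5, 0, 3]
L[1] = L[0]*L[0] = 4*4 = 16 → [4, 16, 2, 5, 0, 3]

[4, 16, 2, 5, 0, 3]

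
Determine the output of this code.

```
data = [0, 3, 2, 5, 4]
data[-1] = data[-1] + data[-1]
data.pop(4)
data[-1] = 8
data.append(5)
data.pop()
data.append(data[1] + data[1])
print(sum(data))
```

19

data[-1] = data[-1]+data[-1] = 4+4 = 8 → [0, 3, 2, 5, 8]
pop(4) removes 8 → [0, 3, 2, 5]
data[-1] = 8 → [0, 3, 2, 8]
append 5 → [0, 3, 2, 8, 5]
pop() removes 5 → [0, 3, 2, 8]
append data[1]+data[1] = 3+3 = 6 → [0, 3, 2, 8, 6]
sum = 19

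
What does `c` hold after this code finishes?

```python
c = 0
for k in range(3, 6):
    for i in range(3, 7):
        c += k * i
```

k=3,i=3: c = 0+9 = 9
k=3,i=4: c = 9+12 = 21
k=3,i=5: c = 21+15 = 36
k=3,i=6: c = 36+18 = 54
k=4,i=3: c = 54+12 = 66
k=4,i=4: c = 66+16 = 82
k=4,i=5: c = 82+20 = 102
k=4,i=6: c = 102+24 = 126
k=5,i=3: c = 126+15 = 141
k=5,i=4: c = 141+20 = 161
k=5,i=5: c = 161+25 = 186
k=5,i=6: c = 186+30 = 216

216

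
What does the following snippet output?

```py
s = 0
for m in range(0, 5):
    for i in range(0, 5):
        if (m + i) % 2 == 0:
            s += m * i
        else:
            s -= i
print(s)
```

m=0,i=0: even sum, s = 0+0 = 0
m=0,i=1: odd sum, s = 0-1 = -1
m=0,i=2: even sum, s = (-1)+0 = -1
m=0,i=3: odd sum, s = (-1)-3 = -4
m=0,i=4: even sum, s = (-4)+0 = -4
m=1,i=0: odd sum, s = (-4)-0 = -4
m=1,i=1: even sum, s = (-4)+1 = -3
m=1,i=2: odd sum, s = (-3)-2 = -5
m=1,i=3: even sum, s = (-5)+3 = -2
m=1,i=4: odd sum, s = (-2)-4 = -6
m=2,i=0: even sum, s = (-6)+0 = -6
m=2,i=1: odd sum, s = (-6)-1 = -7
m=2,i=2: even sum, s = (-7)+4 = -3
m=2,i=3: odd sum, s = (-3)-3 = -6
m=2,i=4: even sum, s = (-6)+8 = 2
m=3,i=0: odd sum, s = 2-0 = 2
m=3,i=1: even sum, s = 2+3 = 5
m=3,i=2: odd sum, s = 5-2 = 3
m=3,i=3: even sum, s = 3+9 = 12
m=3,i=4: odd sum, s = 12-4 = 8
m=4,i=0: even sum, s = 8+0 = 8
m=4,i=1: odd sum, s = 8-1 = 7
m=4,i=2: even sum, s = 7+8 = 15
m=4,i=3: odd sum, s = 15-3 = 12
m=4,i=4: even sum, s = 12+16 = 28

28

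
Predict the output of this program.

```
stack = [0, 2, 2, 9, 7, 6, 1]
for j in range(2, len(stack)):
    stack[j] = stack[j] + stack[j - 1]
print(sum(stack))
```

92

j=2: stack[2] = 2+2 = 4 → [0, 2, 4, 9, 7, 6, 1]
j=3: stack[3] = 9+4 = 13 → [0, 2, 4, 13, 7, 6, 1]
j=4: stack[4] = 7+13 = 20 → [0, 2, 4, 13, 20, 6, 1]
j=5: stack[5] = 6+20 = 26 → [0, 2, 4, 13, 20, 26, 1]
j=6: stack[6] = 1+26 = 27 → [0, 2, 4, 13, 20, 26, 27]
sum = 92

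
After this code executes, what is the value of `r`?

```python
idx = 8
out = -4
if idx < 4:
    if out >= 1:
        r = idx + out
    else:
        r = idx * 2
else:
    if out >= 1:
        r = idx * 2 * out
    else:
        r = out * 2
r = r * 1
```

idx=8, out=-4
idx < 4 is False; out >= 1 is False
→ r = out * 2 = -8
r = (-8)*1 = -8

-8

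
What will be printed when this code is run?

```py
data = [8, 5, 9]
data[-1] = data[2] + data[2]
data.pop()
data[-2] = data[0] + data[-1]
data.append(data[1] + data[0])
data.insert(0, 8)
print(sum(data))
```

44

data[-1] = data[2]+data[2] = 9+9 = 18 → [8, 5, 18]
pop() removes 18 → [8, 5]
data[-2] = data[0]+data[-1] = 8+5 = 13 → [13, 5]
append data[1]+data[0] = 5+13 = 18 → [13, 5, 18]
insert 8 at 0 → [8, 13, 5, 18]
sum = 44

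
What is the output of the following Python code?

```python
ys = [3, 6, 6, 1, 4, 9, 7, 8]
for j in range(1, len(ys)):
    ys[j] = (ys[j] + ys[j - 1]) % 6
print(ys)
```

[3, 3, 3, 4, 2, 5, 0, 2]

j=1: ys[1] = (6+3)%6 = 3 → [3, 3, 6, 1, 4, 9, 7, 8]
j=2: ys[2] = (6+3)%6 = 3 → [3, 3, 3, 1, 4, 9, 7, 8]
j=3: ys[3] = (1+3)%6 = 4 → [3, 3, 3, 4, 4, 9, 7, 8]
j=4: ys[4] = (4+4)%6 = 2 → [3, 3, 3, 4, 2, 9, 7, 8]
j=5: ys[5] = (9+2)%6 = 5 → [3, 3, 3, 4, 2, 5, 7, 8]
j=6: ys[6] = (7+5)%6 = 0 → [3, 3, 3, 4, 2, 5, 0, 8]
j=7: ys[7] = (8+0)%6 = 2 → [3, 3, 3, 4, 2, 5, 0, 2]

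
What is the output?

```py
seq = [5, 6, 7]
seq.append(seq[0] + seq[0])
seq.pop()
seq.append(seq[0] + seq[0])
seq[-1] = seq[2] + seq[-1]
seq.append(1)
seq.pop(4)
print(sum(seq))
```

35

append seq[0]+seq[0] = 5+5 = 10 → [5, 6, 7, 10]
pop() removes 10 → [5, 6, 7]
append seq[0]+seq[0] = 5+5 = 10 → [5, 6, 7, 10]
seq[-1] = seq[2]+seq[-1] = 7+10 = 17 → [5, 6, 7, 17]
append 1 → [5, 6, 7, 17, 1]
pop(4) removes 1 → [5, 6, 7, 17]
sum = 35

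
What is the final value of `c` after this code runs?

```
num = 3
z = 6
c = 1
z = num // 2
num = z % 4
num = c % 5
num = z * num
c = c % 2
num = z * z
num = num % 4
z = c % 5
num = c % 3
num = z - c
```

1

z = 3//2 = 1
num = 1%4 = 1
num = 1%5 = 1
num = 1*1 = 1
c = 1%2 = 1
num = 1*1 = 1
num = 1%4 = 1
z = 1%5 = 1
num = 1%3 = 1
num = 1-1 = 0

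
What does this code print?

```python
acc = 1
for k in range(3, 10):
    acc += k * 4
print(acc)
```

k=3: acc = 1+3*4 = 13
k=4: acc = 13+4*4 = 29
k=5: acc = 29+5*4 = 49
k=6: acc = 49+6*4 = 73
k=7: acc = 73+7*4 = 101
k=8: acc = 101+8*4 = 133
k=9: acc = 133+9*4 = 169

169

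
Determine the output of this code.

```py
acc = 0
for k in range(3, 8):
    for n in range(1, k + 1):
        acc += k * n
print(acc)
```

k=3,n=1: acc = 0+3 = 3
k=3,n=2: acc = 3+6 = 9
k=3,n=3: acc = 9+9 = 18
k=4,n=1: acc = 18+4 = 22
k=4,n=2: acc = 22+8 = 30
k=4,n=3: acc = 30+12 = 42
k=4,n=4: acc = 42+16 = 58
k=5,n=1: acc = 58+5 = 63
k=5,n=2: acc = 63+10 = 73
k=5,n=3: acc = 73+15 = 88
k=5,n=4: acc = 88+20 = 108
k=5,n=5: acc = 108+25 = 133
k=6,n=1: acc = 133+6 = 139
k=6,n=2: acc = 139+12 = 151
k=6,n=3: acc = 151+18 = 169
k=6,n=4: acc = 169+24 = 193
k=6,n=5: acc = 193+30 = 223
k=6,n=6: acc = 223+36 = 259
k=7,n=1: acc = 259+7 = 266
k=7,n=2: acc = 266+14 = 280
k=7,n=3: acc = 280+21 = 301
k=7,n=4: acc = 301+28 = 329
k=7,n=5: acc = 329+35 = 364
k=7,n=6: acc = 364+42 = 406
k=7,n=7: acc = 406+49 = 455

455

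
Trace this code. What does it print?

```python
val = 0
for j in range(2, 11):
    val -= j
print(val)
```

-54

j=2: val = 0-2 = -2
j=3: val = (-2)-3 = -5
j=4: val = (-5)-4 = -9
j=5: val = (-9)-5 = -14
j=6: val = (-14)-6 = -20
j=7: val = (-20)-7 = -27
j=8: val = (-27)-8 = -35
j=9: val = (-35)-9 = -44
j=10: val = (-44)-10 = -54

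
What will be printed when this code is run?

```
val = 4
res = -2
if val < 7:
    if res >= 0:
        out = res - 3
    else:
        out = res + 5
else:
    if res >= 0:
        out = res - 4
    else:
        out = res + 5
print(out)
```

val=4, res=-2
val < 7 is True; res >= 0 is False
→ out = res + 5 = 3

3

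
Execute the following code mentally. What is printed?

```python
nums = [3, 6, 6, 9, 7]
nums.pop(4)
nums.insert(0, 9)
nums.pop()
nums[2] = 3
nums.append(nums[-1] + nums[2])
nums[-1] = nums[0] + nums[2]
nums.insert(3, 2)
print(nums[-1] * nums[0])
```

pop(4) removes 7 → [3, 6, 6, 9]
insert 9 at 0 → [9, 3, 6, 6, 9]
pop() removes 9 → [9, 3, 6, 6]
nums[2] = 3 → [9, 3, 3, 6]
append nums[-1]+nums[2] = 6+3 = 9 → [9, 3, 3, 6, 9]
nums[-1] = nums[0]+nums[2] = 9+3 = 12 → [9, 3, 3, 6, 12]
insert 2 at 3 → [9, 3, 3, 2, 6, 12]
nums[-1]*nums[0] = 12*9 = 108

108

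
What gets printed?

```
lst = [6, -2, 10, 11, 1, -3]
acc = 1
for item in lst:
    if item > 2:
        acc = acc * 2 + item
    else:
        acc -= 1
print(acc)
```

item=6: >2, acc = 1*2+6 = 8
item=-2: not >2, acc = 8-1 = 7
item=10: >2, acc = 7*2+10 = 24
item=11: >2, acc = 24*2+11 = 59
item=1: not >2, acc = 59-1 = 58
item=-3: not >2, acc = 58-1 = 57

57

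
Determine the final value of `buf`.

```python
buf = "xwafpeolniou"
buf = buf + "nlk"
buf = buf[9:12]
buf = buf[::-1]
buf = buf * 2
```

+ 'nlk' → 'xwafpeolniounlk'
slice [9:12] → 'iou'
reverse → 'uoi'
repeat ×2 → 'uoiuoi'

'uoiuoi'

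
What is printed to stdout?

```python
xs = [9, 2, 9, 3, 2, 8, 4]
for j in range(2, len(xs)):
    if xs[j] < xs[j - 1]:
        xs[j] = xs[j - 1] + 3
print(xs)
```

j=2: 9>=2, unchanged → [9, 2, 9, 3, 2, 8, 4]
j=3: 3<9, xs[3] = 9+3 = 12 → [9, 2, 9, 12, 2, 8, 4]
j=4: 2<12, xs[4] = 12+3 = 15 → [9, 2, 9, 12, 15, 8, 4]
j=5: 8<15, xs[5] = 15+3 = 18 → [9, 2, 9, 12, 15, 18, 4]
j=6: 4<18, xs[6] = 18+3 = 21 → [9, 2, 9, 12, 15, 18, 21]

[9, 2, 9, 12, 15, 18, 21]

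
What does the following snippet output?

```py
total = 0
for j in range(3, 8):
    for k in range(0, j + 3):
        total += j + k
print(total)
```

j=3,k=0: total = 0+3 = 3
j=3,k=1: total = 3+4 = 7
j=3,k=2: total = 7+5 = 12
j=3,k=3: total = 12+6 = 18
j=3,k=4: total = 18+7 = 25
j=3,k=5: total = 25+8 = 33
j=4,k=0: total = 33+4 = 37
j=4,k=1: total = 37+5 = 42
j=4,k=2: total = 42+6 = 48
j=4,k=3: total = 48+7 = 55
j=4,k=4: total = 55+8 = 63
j=4,k=5: total = 63+9 = 72
j=4,k=6: total = 72+10 = 82
j=5,k=0: total = 82+5 = 87
j=5,k=1: total = 87+6 = 93
j=5,k=2: total = 93+7 = 100
j=5,k=3: total = 100+8 = 108
j=5,k=4: total = 108+9 = 117
j=5,k=5: total = 117+10 = 127
j=5,k=6: total = 127+11 = 138
j=5,k=7: total = 138+12 = 150
j=6,k=0: total = 150+6 = 156
j=6,k=1: total = 156+7 = 163
j=6,k=2: total = 163+8 = 171
j=6,k=3: total = 171+9 = 180
j=6,k=4: total = 180+10 = 190
j=6,k=5: total = 190+11 = 201
j=6,k=6: total = 201+12 = 213
j=6,k=7: total = 213+13 = 226
j=6,k=8: total = 226+14 = 240
j=7,k=0: total = 240+7 = 247
j=7,k=1: total = 247+8 = 255
j=7,k=2: total = 255+9 = 264
j=7,k=3: total = 264+10 = 274
j=7,k=4: total = 274+11 = 285
j=7,k=5: total = 285+12 = 297
j=7,k=6: total = 297+13 = 310
j=7,k=7: total = 310+14 = 324
j=7,k=8: total = 324+15 = 339
j=7,k=9: total = 339+16 = 355

355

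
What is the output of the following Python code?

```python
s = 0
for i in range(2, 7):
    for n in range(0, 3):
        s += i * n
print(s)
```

i=2,n=0: s = 0+0 = 0
i=2,n=1: s = 0+2 = 2
i=2,n=2: s = 2+4 = 6
i=3,n=0: s = 6+0 = 6
i=3,n=1: s = 6+3 = 9
i=3,n=2: s = 9+6 = 15
i=4,n=0: s = 15+0 = 15
i=4,n=1: s = 15+4 = 19
i=4,n=2: s = 19+8 = 27
i=5,n=0: s = 27+0 = 27
i=5,n=1: s = 27+5 = 32
i=5,n=2: s = 32+10 = 42
i=6,n=0: s = 42+0 = 42
i=6,n=1: s = 42+6 = 48
i=6,n=2: s = 48+12 = 60

60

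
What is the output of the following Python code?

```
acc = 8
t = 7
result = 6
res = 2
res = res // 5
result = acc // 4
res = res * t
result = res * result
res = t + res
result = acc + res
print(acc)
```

8

res = 2//5 = 0
result = 8//4 = 2
res = 0*7 = 0
result = 0*2 = 0
res = 7+0 = 7
result = 8+7 = 15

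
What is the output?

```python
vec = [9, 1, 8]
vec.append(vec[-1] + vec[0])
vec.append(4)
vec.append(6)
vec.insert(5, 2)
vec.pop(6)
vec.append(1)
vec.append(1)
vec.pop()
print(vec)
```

append vec[-1]+vec[0] = 8+9 = 17 → [9, 1, 8, 17]
append 4 → [9, 1, 8, 17, 4]
append 6 → [9, 1, 8, 17, 4, 6]
insert 2 at 5 → [9, 1, 8, 17, 4, 2, 6]
pop(6) removes 6 → [9, 1, 8, 17, 4, 2]
append 1 → [9, 1, 8, 17, 4, 2, 1]
append 1 → [9, 1, 8, 17, 4, 2, 1, 1]
pop() removes 1 → [9, 1, 8, 17, 4, 2, 1]

[9, 1, 8, 17, 4, 2, 1]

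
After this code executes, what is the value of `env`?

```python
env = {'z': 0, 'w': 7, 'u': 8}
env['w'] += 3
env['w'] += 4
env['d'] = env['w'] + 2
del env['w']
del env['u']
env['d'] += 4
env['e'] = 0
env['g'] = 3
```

env['w'] = 7+3 = 10 → {'z': 0, 'w': 10, 'u': 8}
env['w'] = 10+4 = 14 → {'z': 0, 'w': 14, 'u': 8}
env['d'] = env['w']+2 = 16 → {'z': 0, 'w': 14, 'u': 8, 'd': 16}
del 'w' → {'z': 0, 'u': 8, 'd': 16}
del 'u' → {'z': 0, 'd': 16}
env['d'] = 16+4 = 20 → {'z': 0, 'd': 20}
env['e'] = 0 → {'z': 0, 'd': 20, 'e': 0}
env['g'] = 3 → {'z': 0, 'd': 20, 'e': 0, 'g': 3}

{'z': 0, 'd': 20, 'e': 0, 'g': 3}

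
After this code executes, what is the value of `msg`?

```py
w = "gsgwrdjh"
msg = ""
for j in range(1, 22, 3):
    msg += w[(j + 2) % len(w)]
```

j=1: add w[3]='w' → 'w'
j=4: add w[6]='j' → 'wj'
j=7: add w[1]='s' → 'wjs'
j=10: add w[4]='r' → 'wjsr'
j=13: add w[7]='h' → 'wjsrh'
j=16: add w[2]='g' → 'wjsrhg'
j=19: add w[5]='d' → 'wjsrhgd'

'wjsrhgd'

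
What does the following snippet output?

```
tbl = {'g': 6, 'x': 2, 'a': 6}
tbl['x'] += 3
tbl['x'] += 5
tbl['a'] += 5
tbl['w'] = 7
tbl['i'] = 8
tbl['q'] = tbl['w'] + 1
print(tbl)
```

{'g': 6, 'x': 10, 'a': 11, 'w': 7, 'i': 8, 'q': 8}

tbl['x'] = 2+3 = 5 → {'g': 6, 'x': 5, 'a': 6}
tbl['x'] = 5+5 = 10 → {'g': 6, 'x': 10, 'a': 6}
tbl['a'] = 6+5 = 11 → {'g': 6, 'x': 10, 'a': 11}
tbl['w'] = 7 → {'g': 6, 'x': 10, 'a': 11, 'w': 7}
tbl['i'] = 8 → {'g': 6, 'x': 10, 'a': 11, 'w': 7, 'i': 8}
tbl['q'] = tbl['w']+1 = 8 → {'g': 6, 'x': 10, 'a': 11, 'w': 7, 'i': 8, 'q': 8}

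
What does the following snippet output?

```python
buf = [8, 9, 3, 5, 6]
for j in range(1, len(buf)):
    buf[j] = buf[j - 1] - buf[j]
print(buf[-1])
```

j=1: buf[1] = 8-9 = -1 → [8, -1, 3, 5, 6]
j=2: buf[2] = (-1)-3 = -4 → [8, -1, -4, 5, 6]
j=3: buf[3] = (-4)-5 = -9 → [8, -1, -4, -9, 6]
j=4: buf[4] = (-9)-6 = -15 → [8, -1, -4, -9, -15]

-15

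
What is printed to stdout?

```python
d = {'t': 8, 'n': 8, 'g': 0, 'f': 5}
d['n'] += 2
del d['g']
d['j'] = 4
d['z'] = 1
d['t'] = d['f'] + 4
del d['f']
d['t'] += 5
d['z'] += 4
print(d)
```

{'t': 14, 'n': 10, 'j': 4, 'z': 5}

d['n'] = 8+2 = 10 → {'t': 8, 'n': 10, 'g': 0, 'f': 5}
del 'g' → {'t': 8, 'n': 10, 'f': 5}
d['j'] = 4 → {'t': 8, 'n': 10, 'f': 5, 'j': 4}
d['z'] = 1 → {'t': 8, 'n': 10, 'f': 5, 'j': 4, 'z': 1}
d['t'] = d['f']+4 = 9 → {'t': 9, 'n': 10, 'f': 5, 'j': 4, 'z': 1}
del 'f' → {'t': 9, 'n': 10, 'j': 4, 'z': 1}
d['t'] = 9+5 = 14 → {'t': 14, 'n': 10, 'j': 4, 'z': 1}
d['z'] = 1+4 = 5 → {'t': 14, 'n': 10, 'j': 4, 'z': 5}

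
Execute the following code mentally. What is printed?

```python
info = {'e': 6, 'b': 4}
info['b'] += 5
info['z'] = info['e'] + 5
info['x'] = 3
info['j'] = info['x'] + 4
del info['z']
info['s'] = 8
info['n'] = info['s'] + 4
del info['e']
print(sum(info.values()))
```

39

info['b'] = 4+5 = 9 → {'e': 6, 'b': 9}
info['z'] = info['e']+5 = 11 → {'e': 6, 'b': 9, 'z': 11}
info['x'] = 3 → {'e': 6, 'b': 9, 'z': 11, 'x': 3}
info['j'] = info['x']+4 = 7 → {'e': 6, 'b': 9, 'z': 11, 'x': 3, 'j': 7}
del 'z' → {'e': 6, 'b': 9, 'x': 3, 'j': 7}
info['s'] = 8 → {'e': 6, 'b': 9, 'x': 3, 'j': 7, 's': 8}
info['n'] = info['s']+4 = 12 → {'e': 6, 'b': 9, 'x': 3, 'j': 7, 's': 8, 'n': 12}
del 'e' → {'b': 9, 'x': 3, 'j': 7, 's': 8, 'n': 12}
sum of values = 39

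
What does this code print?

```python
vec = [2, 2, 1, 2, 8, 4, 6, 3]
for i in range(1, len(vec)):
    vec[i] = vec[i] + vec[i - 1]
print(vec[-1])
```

28

i=1: vec[1] = 2+2 = 4 → [2, 4, 1, 2, 8, 4, 6, 3]
i=2: vec[2] = 1+4 = 5 → [2, 4, 5, 2, 8, 4, 6, 3]
i=3: vec[3] = 2+5 = 7 → [2, 4, 5, 7, 8, 4, 6, 3]
i=4: vec[4] = 8+7 = 15 → [2, 4, 5, 7, 15, 4, 6, 3]
i=5: vec[5] = 4+15 = 19 → [2, 4, 5, 7, 15, 19, 6, 3]
i=6: vec[6] = 6+19 = 25 → [2, 4, 5, 7, 15, 19, 25, 3]
i=7: vec[7] = 3+25 = 28 → [2, 4, 5, 7, 15, 19, 25, 28]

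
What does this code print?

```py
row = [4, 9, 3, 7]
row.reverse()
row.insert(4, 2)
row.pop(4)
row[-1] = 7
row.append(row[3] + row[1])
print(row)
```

reverse → [7, 3, 9, 4]
insert 2 at 4 → [7, 3, 9, 4, 2]
pop(4) removes 2 → [7, 3, 9, 4]
row[-1] = 7 → [7, 3, 9, 7]
append row[3]+row[1] = 7+3 = 10 → [7, 3, 9, 7, 10]

[7, 3, 9, 7, 10]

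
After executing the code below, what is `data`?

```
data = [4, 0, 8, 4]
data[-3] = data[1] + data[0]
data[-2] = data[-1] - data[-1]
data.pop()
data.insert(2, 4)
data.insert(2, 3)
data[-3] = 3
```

data[-3] = data[1]+data[0] = 0+4 = 4 → [4, 4, 8, 4]
data[-2] = data[-1]-data[-1] = 4-4 = 0 → [4, 4, 0, 4]
pop() removes 4 → [4, 4, 0]
insert 4 at 2 → [4, 4, 4, 0]
insert 3 at 2 → [4, 4, 3, 4, 0]
data[-3] = 3 → [4, 4, 3, 4, 0]

[4, 4, 3, 4, 0]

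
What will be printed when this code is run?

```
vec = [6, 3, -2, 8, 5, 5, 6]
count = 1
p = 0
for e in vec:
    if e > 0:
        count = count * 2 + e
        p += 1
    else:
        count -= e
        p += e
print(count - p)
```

432

e=6: >0, count = 1*2+6 = 8; p=1
e=3: >0, count = 8*2+3 = 19; p=2
e=-2: not >0, count = 19-(-2) = 21; p=0
e=8: >0, count = 21*2+8 = 50; p=1
e=5: >0, count = 50*2+5 = 105; p=2
e=5: >0, count = 105*2+5 = 215; p=3
e=6: >0, count = 215*2+6 = 436; p=4
count-p = 436-4 = 432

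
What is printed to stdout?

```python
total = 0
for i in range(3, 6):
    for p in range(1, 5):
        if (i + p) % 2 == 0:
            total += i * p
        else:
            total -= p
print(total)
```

40

i=3,p=1: even sum, total = 0+3 = 3
i=3,p=2: odd sum, total = 3-2 = 1
i=3,p=3: even sum, total = 1+9 = 10
i=3,p=4: odd sum, total = 10-4 = 6
i=4,p=1: odd sum, total = 6-1 = 5
i=4,p=2: even sum, total = 5+8 = 13
i=4,p=3: odd sum, total = 13-3 = 10
i=4,p=4: even sum, total = 10+16 = 26
i=5,p=1: even sum, total = 26+5 = 31
i=5,p=2: odd sum, total = 31-2 = 29
i=5,p=3: even sum, total = 29+15 = 44
i=5,p=4: odd sum, total = 44-4 = 40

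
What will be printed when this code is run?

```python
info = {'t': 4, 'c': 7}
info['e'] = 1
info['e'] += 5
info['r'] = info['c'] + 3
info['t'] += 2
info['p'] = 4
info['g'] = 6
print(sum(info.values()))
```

info['e'] = 1 → {'t': 4, 'c': 7, 'e': 1}
info['e'] = 1+5 = 6 → {'t': 4, 'c': 7, 'e': 6}
info['r'] = info['c']+3 = 10 → {'t': 4, 'c': 7, 'e': 6, 'r': 10}
info['t'] = 4+2 = 6 → {'t': 6, 'c': 7, 'e': 6, 'r': 10}
info['p'] = 4 → {'t': 6, 'c': 7, 'e': 6, 'r': 10, 'p': 4}
info['g'] = 6 → {'t': 6, 'c': 7, 'e': 6, 'r': 10, 'p': 4, 'g': 6}
sum of values = 39

39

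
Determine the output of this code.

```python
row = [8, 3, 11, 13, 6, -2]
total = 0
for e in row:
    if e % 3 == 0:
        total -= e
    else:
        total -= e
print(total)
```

-39

e=8: not %3==0, total = 0-8 = -8
e=3: %3==0, total = (-8)-3 = -11
e=11: not %3==0, total = (-11)-11 = -22
e=13: not %3==0, total = (-22)-13 = -35
e=6: %3==0, total = (-35)-6 = -41
e=-2: not %3==0, total = (-41)-(-2) = -39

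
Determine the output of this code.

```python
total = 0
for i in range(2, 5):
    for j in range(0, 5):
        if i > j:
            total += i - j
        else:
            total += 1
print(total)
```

25

i=2,j=0: 2>0, total = 0+2 = 2
i=2,j=1: 2>1, total = 2+1 = 3
i=2,j=2: not 2>2, total = 3+1 = 4
i=2,j=3: not 2>3, total = 4+1 = 5
i=2,j=4: not 2>4, total = 5+1 = 6
i=3,j=0: 3>0, total = 6+3 = 9
i=3,j=1: 3>1, total = 9+2 = 11
i=3,j=2: 3>2, total = 11+1 = 12
i=3,j=3: not 3>3, total = 12+1 = 13
i=3,j=4: not 3>4, total = 13+1 = 14
i=4,j=0: 4>0, total = 14+4 = 18
i=4,j=1: 4>1, total = 18+3 = 21
i=4,j=2: 4>2, total = 21+2 = 23
i=4,j=3: 4>3, total = 23+1 = 24
i=4,j=4: not 4>4, total = 24+1 = 25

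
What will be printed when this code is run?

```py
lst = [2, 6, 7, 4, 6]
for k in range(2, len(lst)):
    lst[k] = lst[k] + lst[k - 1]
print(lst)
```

[2, 6, 13, 17, 23]

k=2: lst[2] = 7+6 = 13 → [2, 6, 13, 4, 6]
k=3: lst[3] = 4+13 = 17 → [2, 6, 13, 17, 6]
k=4: lst[4] = 6+17 = 23 → [2, 6, 13, 17, 23]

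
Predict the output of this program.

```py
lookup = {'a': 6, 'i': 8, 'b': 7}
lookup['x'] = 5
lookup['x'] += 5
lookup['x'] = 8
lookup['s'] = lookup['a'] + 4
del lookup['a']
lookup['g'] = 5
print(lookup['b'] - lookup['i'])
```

lookup['x'] = 5 → {'a': 6, 'i': 8, 'b': 7, 'x': 5}
lookup['x'] = 5+5 = 10 → {'a': 6, 'i': 8, 'b': 7, 'x': 10}
lookup['x'] = 8 → {'a': 6, 'i': 8, 'b': 7, 'x': 8}
lookup['s'] = lookup['a']+4 = 10 → {'a': 6, 'i': 8, 'b': 7, 'x': 8, 's': 10}
del 'a' → {'i': 8, 'b': 7, 'x': 8, 's': 10}
lookup['g'] = 5 → {'i': 8, 'b': 7, 'x': 8, 's': 10, 'g': 5}
lookup['b']-lookup['i'] = 7-8 = -1

-1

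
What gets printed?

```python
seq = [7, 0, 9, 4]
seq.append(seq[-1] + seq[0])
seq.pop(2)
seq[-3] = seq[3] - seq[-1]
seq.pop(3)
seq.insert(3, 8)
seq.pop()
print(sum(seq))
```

11

append seq[-1]+seq[0] = 4+7 = 11 → [7, 0, 9, 4, 11]
pop(2) removes 9 → [7, 0, 4, 11]
seq[-3] = seq[3]-seq[-1] = 11-11 = 0 → [7, 0, 4, 11]
pop(3) removes 11 → [7, 0, 4]
insert 8 at 3 → [7, 0, 4, 8]
pop() removes 8 → [7, 0, 4]
sum = 11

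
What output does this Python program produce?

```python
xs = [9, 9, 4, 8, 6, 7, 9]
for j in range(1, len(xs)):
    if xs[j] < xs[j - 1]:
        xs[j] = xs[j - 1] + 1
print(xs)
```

j=1: 9>=9, unchanged → [9, 9, 4, 8, 6, 7, 9]
j=2: 4<9, xs[2] = 9+1 = 10 → [9, 9, 10, 8, 6, 7, 9]
j=3: 8<10, xs[3] = 10+1 = 11 → [9, 9, 10, 11, 6, 7, 9]
j=4: 6<11, xs[4] = 11+1 = 12 → [9, 9, 10, 11, 12, 7, 9]
j=5: 7<12, xs[5] = 12+1 = 13 → [9, 9, 10, 11, 12, 13, 9]
j=6: 9<13, xs[6] = 13+1 = 14 → [9, 9, 10, 11, 12, 13, 14]

[9, 9, 10, 11, 12, 13, 14]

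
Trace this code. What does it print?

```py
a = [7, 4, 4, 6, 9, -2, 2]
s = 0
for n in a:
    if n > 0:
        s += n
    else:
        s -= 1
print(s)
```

31

n=7: >0, s = 0+7 = 7
n=4: >0, s = 7+4 = 11
n=4: >0, s = 11+4 = 15
n=6: >0, s = 15+6 = 21
n=9: >0, s = 21+9 = 30
n=-2: not >0, s = 30-1 = 29
n=2: >0, s = 29+2 = 31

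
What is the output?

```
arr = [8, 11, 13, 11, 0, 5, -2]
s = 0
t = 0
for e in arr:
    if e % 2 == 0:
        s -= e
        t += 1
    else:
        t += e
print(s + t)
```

37

e=8: even, s = 0-8 = -8; t=1
e=11: not even; t=12
e=13: not even; t=25
e=11: not even; t=36
e=0: even, s = (-8)-0 = -8; t=37
e=5: not even; t=42
e=-2: even, s = (-8)-(-2) = -6; t=43
s+t = (-6)+43 = 37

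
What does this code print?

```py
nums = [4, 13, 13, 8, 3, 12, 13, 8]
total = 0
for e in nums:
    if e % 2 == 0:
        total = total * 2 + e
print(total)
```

e=4: even, total = 0*2+4 = 4
e=13: not even
e=13: not even
e=8: even, total = 4*2+8 = 16
e=3: not even
e=12: even, total = 16*2+12 = 44
e=13: not even
e=8: even, total = 44*2+8 = 96

96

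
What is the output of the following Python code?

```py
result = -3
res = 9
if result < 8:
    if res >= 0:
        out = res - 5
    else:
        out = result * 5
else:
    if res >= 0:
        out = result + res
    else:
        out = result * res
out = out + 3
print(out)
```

result=-3, res=9
result < 8 is True; res >= 0 is True
→ out = res - 5 = 4
out = 4+3 = 7

7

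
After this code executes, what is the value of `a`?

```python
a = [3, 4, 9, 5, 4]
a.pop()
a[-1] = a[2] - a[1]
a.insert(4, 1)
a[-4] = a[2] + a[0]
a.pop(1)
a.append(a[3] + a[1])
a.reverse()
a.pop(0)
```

pop() removes 4 → [3, 4, 9, 5]
a[-1] = a[2]-a[1] = 9-4 = 5 → [3, 4, 9, 5]
insert 1 at 4 → [3, 4, 9, 5, 1]
a[-4] = a[2]+a[0] = 9+3 = 12 → [3, 12, 9, 5, 1]
pop(1) removes 12 → [3, 9, 5, 1]
append a[3]+a[1] = 1+9 = 10 → [3, 9, 5, 1, 10]
reverse → [10, 1, 5, 9, 3]
pop(0) removes 10 → [1, 5, 9, 3]

[1, 5, 9, 3]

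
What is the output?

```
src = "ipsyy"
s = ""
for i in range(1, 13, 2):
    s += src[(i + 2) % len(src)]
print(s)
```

i=1: add src[3]='y' → 'y'
i=3: add src[0]='i' → 'yi'
i=5: add src[2]='s' → 'yis'
i=7: add src[4]='y' → 'yisy'
i=9: add src[1]='p' → 'yisyp'
i=11: add src[3]='y' → 'yisypy'

yisypy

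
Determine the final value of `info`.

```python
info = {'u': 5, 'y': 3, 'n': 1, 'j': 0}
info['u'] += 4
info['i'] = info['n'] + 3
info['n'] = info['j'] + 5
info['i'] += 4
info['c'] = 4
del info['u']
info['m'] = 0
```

info['u'] = 5+4 = 9 → {'u': 9, 'y': 3, 'n': 1, 'j': 0}
info['i'] = info['n']+3 = 4 → {'u': 9, 'y': 3, 'n': 1, 'j': 0, 'i': 4}
info['n'] = info['j']+5 = 5 → {'u': 9, 'y': 3, 'n': 5, 'j': 0, 'i': 4}
info['i'] = 4+4 = 8 → {'u': 9, 'y': 3, 'n': 5, 'j': 0, 'i': 8}
info['c'] = 4 → {'u': 9, 'y': 3, 'n': 5, 'j': 0, 'i': 8, 'c': 4}
del 'u' → {'y': 3, 'n': 5, 'j': 0, 'i': 8, 'c': 4}
info['m'] = 0 → {'y': 3, 'n': 5, 'j': 0, 'i': 8, 'c': 4, 'm': 0}

{'y': 3, 'n': 5, 'j': 0, 'i': 8, 'c': 4, 'm': 0}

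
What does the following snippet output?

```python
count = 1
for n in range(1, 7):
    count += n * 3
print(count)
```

64

n=1: count = 1+1*3 = 4
n=2: count = 4+2*3 = 10
n=3: count = 10+3*3 = 19
n=4: count = 19+4*3 = 31
n=5: count = 31+5*3 = 46
n=6: count = 46+6*3 = 64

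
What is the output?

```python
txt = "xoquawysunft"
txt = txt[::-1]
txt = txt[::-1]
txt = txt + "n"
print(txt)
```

xoquawysunftn

reverse → 'tfnusywauqox'
reverse → 'xoquawysunft'
+ 'n' → 'xoquawysunftn'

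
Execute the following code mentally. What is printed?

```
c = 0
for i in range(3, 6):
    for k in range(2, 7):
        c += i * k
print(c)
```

240

i=3,k=2: c = 0+6 = 6
i=3,k=3: c = 6+9 = 15
i=3,k=4: c = 15+12 = 27
i=3,k=5: c = 27+15 = 42
i=3,k=6: c = 42+18 = 60
i=4,k=2: c = 60+8 = 68
i=4,k=3: c = 68+12 = 80
i=4,k=4: c = 80+16 = 96
i=4,k=5: c = 96+20 = 116
i=4,k=6: c = 116+24 = 140
i=5,k=2: c = 140+10 = 150
i=5,k=3: c = 150+15 = 165
i=5,k=4: c = 165+20 = 185
i=5,k=5: c = 185+25 = 210
i=5,k=6: c = 210+30 = 240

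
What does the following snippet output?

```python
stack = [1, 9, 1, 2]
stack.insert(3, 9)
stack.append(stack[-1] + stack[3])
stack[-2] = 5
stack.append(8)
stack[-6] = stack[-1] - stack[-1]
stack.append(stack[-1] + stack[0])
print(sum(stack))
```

insert 9 at 3 → [1, 9, 1, 9, 2]
append stack[-1]+stack[3] = 2+9 = 11 → [1, 9, 1, 9, 2, 11]
stack[-2] = 5 → [1, 9, 1, 9, 5, 11]
append 8 → [1, 9, 1, 9, 5, 11, 8]
stack[-6] = stack[-1]-stack[-1] = 8-8 = 0 → [1, 0, 1, 9, 5, 11, 8]
append stack[-1]+stack[0] = 8+1 = 9 → [1, 0, 1, 9, 5, 11, 8, 9]
sum = 44

44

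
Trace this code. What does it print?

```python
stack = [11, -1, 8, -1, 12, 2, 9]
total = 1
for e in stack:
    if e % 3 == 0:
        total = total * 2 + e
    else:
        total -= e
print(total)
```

e=11: not %3==0, total = 1-11 = -10
e=-1: not %3==0, total = (-10)-(-1) = -9
e=8: not %3==0, total = (-9)-8 = -17
e=-1: not %3==0, total = (-17)-(-1) = -16
e=12: %3==0, total = (-16)*2+12 = -20
e=2: not %3==0, total = (-20)-2 = -22
e=9: %3==0, total = (-22)*2+9 = -35

-35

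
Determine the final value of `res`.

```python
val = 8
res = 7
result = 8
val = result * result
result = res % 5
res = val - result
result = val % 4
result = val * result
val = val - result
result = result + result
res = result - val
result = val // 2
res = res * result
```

-2048

val = 8*8 = 64
result = 7%5 = 2
res = 64-2 = 62
result = 64%4 = 0
result = 64*0 = 0
val = 64-0 = 64
result = 0+0 = 0
res = 0-64 = -64
result = 64//2 = 32
res = (-64)*32 = -2048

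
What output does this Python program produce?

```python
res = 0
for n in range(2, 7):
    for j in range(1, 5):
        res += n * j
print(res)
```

n=2,j=1: res = 0+2 = 2
n=2,j=2: res = 2+4 = 6
n=2,j=3: res = 6+6 = 12
n=2,j=4: res = 12+8 = 20
n=3,j=1: res = 20+3 = 23
n=3,j=2: res = 23+6 = 29
n=3,j=3: res = 29+9 = 38
n=3,j=4: res = 38+12 = 50
n=4,j=1: res = 50+4 = 54
n=4,j=2: res = 54+8 = 62
n=4,j=3: res = 62+12 = 74
n=4,j=4: res = 74+16 = 90
n=5,j=1: res = 90+5 = 95
n=5,j=2: res = 95+10 = 105
n=5,j=3: res = 105+15 = 120
n=5,j=4: res = 120+20 = 140
n=6,j=1: res = 140+6 = 146
n=6,j=2: res = 146+12 = 158
n=6,j=3: res = 158+18 = 176
n=6,j=4: res = 176+24 = 200

200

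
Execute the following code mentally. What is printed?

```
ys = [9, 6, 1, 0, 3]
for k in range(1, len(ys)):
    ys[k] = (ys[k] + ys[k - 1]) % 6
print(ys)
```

k=1: ys[1] = (6+9)%6 = 3 → [9, 3, 1, 0, 3]
k=2: ys[2] = (1+3)%6 = 4 → [9, 3, 4, 0, 3]
k=3: ys[3] = (0+4)%6 = 4 → [9, 3, 4, 4, 3]
k=4: ys[4] = (3+4)%6 = 1 → [9, 3, 4, 4, 1]

[9, 3, 4, 4, 1]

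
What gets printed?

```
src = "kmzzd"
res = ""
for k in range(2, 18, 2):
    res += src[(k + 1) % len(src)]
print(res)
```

zkzdmzkz

k=2: add src[3]='z' → 'z'
k=4: add src[0]='k' → 'zk'
k=6: add src[2]='z' → 'zkz'
k=8: add src[4]='d' → 'zkzd'
k=10: add src[1]='m' → 'zkzdm'
k=12: add src[3]='z' → 'zkzdmz'
k=14: add src[0]='k' → 'zkzdmzk'
k=16: add src[2]='z' → 'zkzdmzkz'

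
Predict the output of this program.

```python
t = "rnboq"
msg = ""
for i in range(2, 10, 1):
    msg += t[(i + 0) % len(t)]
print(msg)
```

boqrnboq

i=2: add t[2]='b' → 'b'
i=3: add t[3]='o' → 'bo'
i=4: add t[4]='q' → 'boq'
i=5: add t[0]='r' → 'boqr'
i=6: add t[1]='n' → 'boqrn'
i=7: add t[2]='b' → 'boqrnb'
i=8: add t[3]='o' → 'boqrnbo'
i=9: add t[4]='q' → 'boqrnboq'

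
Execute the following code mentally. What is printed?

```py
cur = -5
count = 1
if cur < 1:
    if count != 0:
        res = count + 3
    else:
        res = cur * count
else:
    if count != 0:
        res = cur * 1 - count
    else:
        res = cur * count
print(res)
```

4

cur=-5, count=1
cur < 1 is True; count != 0 is True
→ res = count + 3 = 4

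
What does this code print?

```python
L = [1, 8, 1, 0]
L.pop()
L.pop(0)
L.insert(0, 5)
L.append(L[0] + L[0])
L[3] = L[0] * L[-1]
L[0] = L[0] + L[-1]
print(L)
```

[55, 8, 1, 50]

pop() removes 0 → [1, 8, 1]
pop(0) removes 1 → [8, 1]
insert 5 at 0 → [5, 8, 1]
append L[0]+L[0] = 5+5 = 10 → [5, 8, 1, 10]
L[3] = L[0]*L[-1] = 5*10 = 50 → [5, 8, 1, 50]
L[0] = L[0]+L[-1] = 5+50 = 55 → [55, 8, 1, 50]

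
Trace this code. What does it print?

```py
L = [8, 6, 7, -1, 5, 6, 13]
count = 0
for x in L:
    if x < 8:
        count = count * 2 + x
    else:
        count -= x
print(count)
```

x=8: not <8, count = 0-8 = -8
x=6: <8, count = (-8)*2+6 = -10
x=7: <8, count = (-10)*2+7 = -13
x=-1: <8, count = (-13)*2+(-1) = -27
x=5: <8, count = (-27)*2+5 = -49
x=6: <8, count = (-49)*2+6 = -92
x=13: not <8, count = (-92)-13 = -105

-105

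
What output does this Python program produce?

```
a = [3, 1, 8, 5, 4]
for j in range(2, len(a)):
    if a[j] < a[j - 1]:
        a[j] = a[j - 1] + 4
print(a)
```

[3, 1, 8, 12, 16]

j=2: 8>=1, unchanged → [3, 1, 8, 5, 4]
j=3: 5<8, a[3] = 8+4 = 12 → [3, 1, 8, 12, 4]
j=4: 4<12, a[4] = 12+4 = 16 → [3, 1, 8, 12, 16]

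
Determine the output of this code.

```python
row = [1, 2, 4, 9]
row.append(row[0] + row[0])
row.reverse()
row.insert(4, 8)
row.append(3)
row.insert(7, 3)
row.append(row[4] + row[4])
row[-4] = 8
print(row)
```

[2, 9, 4, 2, 8, 8, 3, 3, 16]

append row[0]+row[0] = 1+1 = 2 → [1, 2, 4, 9, 2]
reverse → [2, 9, 4, 2, 1]
insert 8 at 4 → [2, 9, 4, 2, 8, 1]
append 3 → [2, 9, 4, 2, 8, 1, 3]
insert 3 at 7 → [2, 9, 4, 2, 8, 1, 3, 3]
append row[4]+row[4] = 8+8 = 16 → [2, 9, 4, 2, 8, 1, 3, 3, 16]
row[-4] = 8 → [2, 9, 4, 2, 8, 8, 3, 3, 16]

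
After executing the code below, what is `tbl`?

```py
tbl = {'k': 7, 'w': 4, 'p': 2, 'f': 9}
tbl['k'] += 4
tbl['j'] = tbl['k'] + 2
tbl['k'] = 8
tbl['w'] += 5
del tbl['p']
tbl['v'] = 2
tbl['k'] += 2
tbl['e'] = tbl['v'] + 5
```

{'k': 10, 'w': 9, 'f': 9, 'j': 13, 'v': 2, 'e': 7}

tbl['k'] = 7+4 = 11 → {'k': 11, 'w': 4, 'p': 2, 'f': 9}
tbl['j'] = tbl['k']+2 = 13 → {'k': 11, 'w': 4, 'p': 2, 'f': 9, 'j': 13}
tbl['k'] = 8 → {'k': 8, 'w': 4, 'p': 2, 'f': 9, 'j': 13}
tbl['w'] = 4+5 = 9 → {'k': 8, 'w': 9, 'p': 2, 'f': 9, 'j': 13}
del 'p' → {'k': 8, 'w': 9, 'f': 9, 'j': 13}
tbl['v'] = 2 → {'k': 8, 'w': 9, 'f': 9, 'j': 13, 'v': 2}
tbl['k'] = 8+2 = 10 → {'k': 10, 'w': 9, 'f': 9, 'j': 13, 'v': 2}
tbl['e'] = tbl['v']+5 = 7 → {'k': 10, 'w': 9, 'f': 9, 'j': 13, 'v': 2, 'e': 7}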